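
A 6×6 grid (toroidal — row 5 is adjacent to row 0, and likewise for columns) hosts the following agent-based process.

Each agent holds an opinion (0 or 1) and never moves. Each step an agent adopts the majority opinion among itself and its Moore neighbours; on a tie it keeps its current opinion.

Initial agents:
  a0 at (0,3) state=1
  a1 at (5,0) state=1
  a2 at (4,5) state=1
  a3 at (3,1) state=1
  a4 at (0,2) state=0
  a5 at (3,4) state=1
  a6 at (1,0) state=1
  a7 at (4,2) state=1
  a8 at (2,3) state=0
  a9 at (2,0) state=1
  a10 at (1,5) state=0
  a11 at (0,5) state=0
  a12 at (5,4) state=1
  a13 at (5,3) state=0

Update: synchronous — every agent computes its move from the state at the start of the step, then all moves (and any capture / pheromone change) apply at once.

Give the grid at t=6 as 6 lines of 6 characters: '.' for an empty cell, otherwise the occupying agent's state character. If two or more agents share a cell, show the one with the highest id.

t=1: a0@(0,3):1 a1@(5,0):1 a2@(4,5):1 a3@(3,1):1 a4@(0,2):0 a5@(3,4):1 a6@(1,0):1 a7@(4,2):1 a8@(2,3):0 a9@(2,0):1 a10@(1,5):0 a11@(0,5):1 a12@(5,4):1 a13@(5,3):1
t=2: a0@(0,3):1 a1@(5,0):1 a2@(4,5):1 a3@(3,1):1 a4@(0,2):1 a5@(3,4):1 a6@(1,0):1 a7@(4,2):1 a8@(2,3):0 a9@(2,0):1 a10@(1,5):1 a11@(0,5):1 a12@(5,4):1 a13@(5,3):1
t=3: (unchanged — steady state)

..11.1
1....1
1..0..
.1..1.
..1..1
1..11.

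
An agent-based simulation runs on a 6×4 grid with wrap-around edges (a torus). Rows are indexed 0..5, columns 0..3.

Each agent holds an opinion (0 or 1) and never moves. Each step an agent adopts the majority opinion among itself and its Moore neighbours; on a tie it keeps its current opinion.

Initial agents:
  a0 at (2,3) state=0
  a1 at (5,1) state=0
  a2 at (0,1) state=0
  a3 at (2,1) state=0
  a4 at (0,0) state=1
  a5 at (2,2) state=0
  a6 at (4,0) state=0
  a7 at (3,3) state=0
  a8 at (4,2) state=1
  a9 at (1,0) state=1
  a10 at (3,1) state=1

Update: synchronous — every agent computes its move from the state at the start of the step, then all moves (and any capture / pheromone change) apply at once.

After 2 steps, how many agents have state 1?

0

t=1: a0@(2,3):0 a1@(5,1):0 a2@(0,1):0 a3@(2,1):0 a4@(0,0):1 a5@(2,2):0 a6@(4,0):0 a7@(3,3):0 a8@(4,2):1 a9@(1,0):0 a10@(3,1):0
t=2: a0@(2,3):0 a1@(5,1):0 a2@(0,1):0 a3@(2,1):0 a4@(0,0):0 a5@(2,2):0 a6@(4,0):0 a7@(3,3):0 a8@(4,2):0 a9@(1,0):0 a10@(3,1):0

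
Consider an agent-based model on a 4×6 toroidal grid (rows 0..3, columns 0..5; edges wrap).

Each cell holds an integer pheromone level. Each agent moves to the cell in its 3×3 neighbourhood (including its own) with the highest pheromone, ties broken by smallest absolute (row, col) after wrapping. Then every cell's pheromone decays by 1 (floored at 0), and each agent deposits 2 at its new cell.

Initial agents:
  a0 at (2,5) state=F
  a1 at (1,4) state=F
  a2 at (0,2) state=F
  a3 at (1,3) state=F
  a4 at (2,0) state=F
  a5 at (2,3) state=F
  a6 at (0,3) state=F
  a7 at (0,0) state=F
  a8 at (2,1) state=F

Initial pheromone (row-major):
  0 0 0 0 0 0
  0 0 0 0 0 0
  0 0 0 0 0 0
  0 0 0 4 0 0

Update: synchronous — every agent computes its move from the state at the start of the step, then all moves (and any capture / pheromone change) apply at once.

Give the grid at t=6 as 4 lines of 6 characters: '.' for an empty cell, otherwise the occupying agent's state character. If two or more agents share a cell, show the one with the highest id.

......
F.....
......
...F..

t=1: a0@(1,0) a1@(0,3) a2@(3,3) a3@(0,2) a4@(1,0) a5@(3,3) a6@(3,3) a7@(0,0) a8@(1,0) | pheromone: 2 0 2 2 0 0 / 6 0 0 0 0 0 / 0 0 0 0 0 0 / 0 0 0 9 0 0
t=2: a0@(1,0) a1@(3,3) a2@(3,3) a3@(3,3) a4@(1,0) a5@(3,3) a6@(3,3) a7@(1,0) a8@(1,0) | pheromone: 1 0 1 1 0 0 / 13 0 0 0 0 0 / 0 0 0 0 0 0 / 0 0 0 18 0 0
t=3: a0@(1,0) a1@(3,3) a2@(3,3) a3@(3,3) a4@(1,0) a5@(3,3) a6@(3,3) a7@(1,0) a8@(1,0) | pheromone: 0 0 0 0 0 0 / 20 0 0 0 0 0 / 0 0 0 0 0 0 / 0 0 0 27 0 0
t=4: a0@(1,0) a1@(3,3) a2@(3,3) a3@(3,3) a4@(1,0) a5@(3,3) a6@(3,3) a7@(1,0) a8@(1,0) | pheromone: 0 0 0 0 0 0 / 27 0 0 0 0 0 / 0 0 0 0 0 0 / 0 0 0 36 0 0
t=5: a0@(1,0) a1@(3,3) a2@(3,3) a3@(3,3) a4@(1,0) a5@(3,3) a6@(3,3) a7@(1,0) a8@(1,0) | pheromone: 0 0 0 0 0 0 / 34 0 0 0 0 0 / 0 0 0 0 0 0 / 0 0 0 45 0 0
t=6: a0@(1,0) a1@(3,3) a2@(3,3) a3@(3,3) a4@(1,0) a5@(3,3) a6@(3,3) a7@(1,0) a8@(1,0) | pheromone: 0 0 0 0 0 0 / 41 0 0 0 0 0 / 0 0 0 0 0 0 / 0 0 0 54 0 0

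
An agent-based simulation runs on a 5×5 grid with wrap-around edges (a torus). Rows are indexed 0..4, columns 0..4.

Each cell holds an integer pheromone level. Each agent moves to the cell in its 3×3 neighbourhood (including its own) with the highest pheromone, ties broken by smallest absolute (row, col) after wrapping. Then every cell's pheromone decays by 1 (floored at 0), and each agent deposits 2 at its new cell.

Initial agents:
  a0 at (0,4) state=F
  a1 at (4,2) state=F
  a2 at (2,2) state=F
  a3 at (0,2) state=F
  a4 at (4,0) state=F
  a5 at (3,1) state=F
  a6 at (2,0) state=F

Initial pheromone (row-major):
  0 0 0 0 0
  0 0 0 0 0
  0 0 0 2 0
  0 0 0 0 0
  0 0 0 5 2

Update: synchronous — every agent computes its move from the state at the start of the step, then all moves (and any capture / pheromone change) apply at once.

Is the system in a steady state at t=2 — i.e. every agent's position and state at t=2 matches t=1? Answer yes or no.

no

t=1: a0@(4,3) a1@(4,3) a2@(2,3) a3@(4,3) a4@(4,4) a5@(2,0) a6@(1,0) | pheromone: 0 0 0 0 0 / 2 0 0 0 0 / 2 0 0 3 0 / 0 0 0 0 0 / 0 0 0 10 3
t=2: a0@(4,3) a1@(4,3) a2@(2,3) a3@(4,3) a4@(4,3) a5@(1,0) a6@(1,0) | pheromone: 0 0 0 0 0 / 5 0 0 0 0 / 1 0 0 4 0 / 0 0 0 0 0 / 0 0 0 17 2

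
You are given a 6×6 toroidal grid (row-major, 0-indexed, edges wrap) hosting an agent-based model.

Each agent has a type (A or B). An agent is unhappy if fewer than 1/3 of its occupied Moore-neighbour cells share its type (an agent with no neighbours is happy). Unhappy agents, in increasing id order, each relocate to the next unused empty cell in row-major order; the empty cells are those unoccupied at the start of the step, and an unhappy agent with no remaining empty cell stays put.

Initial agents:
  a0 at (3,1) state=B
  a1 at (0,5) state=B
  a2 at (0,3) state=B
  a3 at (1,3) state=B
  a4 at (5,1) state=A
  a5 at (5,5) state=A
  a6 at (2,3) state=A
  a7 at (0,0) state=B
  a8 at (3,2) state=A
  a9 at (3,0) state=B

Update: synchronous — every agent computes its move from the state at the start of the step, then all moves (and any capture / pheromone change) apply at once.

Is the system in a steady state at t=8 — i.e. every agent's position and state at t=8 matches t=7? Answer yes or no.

yes

t=1: a0@(3,1):B a1@(0,5):B a2@(0,3):B a3@(1,3):B a4@(0,1):A a5@(0,2):A a6@(2,3):A a7@(0,0):B a8@(3,2):A a9@(3,0):B
t=2: (unchanged — steady state)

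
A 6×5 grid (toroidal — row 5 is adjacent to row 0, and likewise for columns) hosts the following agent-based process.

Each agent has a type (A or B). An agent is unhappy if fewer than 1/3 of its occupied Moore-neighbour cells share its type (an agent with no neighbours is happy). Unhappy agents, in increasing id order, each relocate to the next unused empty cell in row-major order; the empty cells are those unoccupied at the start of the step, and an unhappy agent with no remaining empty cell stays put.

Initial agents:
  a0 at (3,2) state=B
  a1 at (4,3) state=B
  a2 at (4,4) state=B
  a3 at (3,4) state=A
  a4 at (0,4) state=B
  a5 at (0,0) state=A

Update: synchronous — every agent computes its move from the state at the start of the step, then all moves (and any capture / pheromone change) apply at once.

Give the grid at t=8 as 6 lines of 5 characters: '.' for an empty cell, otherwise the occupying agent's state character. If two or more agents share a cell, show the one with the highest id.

A.B..
A....
.....
..B..
...BB
.....

t=1: a0@(3,2):B a1@(4,3):B a2@(4,4):B a3@(0,1):A a4@(0,2):B a5@(0,3):A
t=2: a0@(3,2):B a1@(4,3):B a2@(4,4):B a3@(0,0):A a4@(0,4):B a5@(1,0):A
t=3: a0@(3,2):B a1@(4,3):B a2@(4,4):B a3@(0,0):A a4@(0,1):B a5@(1,0):A
t=4: a0@(3,2):B a1@(4,3):B a2@(4,4):B a3@(0,0):A a4@(0,2):B a5@(1,0):A
t=5: (unchanged — steady state)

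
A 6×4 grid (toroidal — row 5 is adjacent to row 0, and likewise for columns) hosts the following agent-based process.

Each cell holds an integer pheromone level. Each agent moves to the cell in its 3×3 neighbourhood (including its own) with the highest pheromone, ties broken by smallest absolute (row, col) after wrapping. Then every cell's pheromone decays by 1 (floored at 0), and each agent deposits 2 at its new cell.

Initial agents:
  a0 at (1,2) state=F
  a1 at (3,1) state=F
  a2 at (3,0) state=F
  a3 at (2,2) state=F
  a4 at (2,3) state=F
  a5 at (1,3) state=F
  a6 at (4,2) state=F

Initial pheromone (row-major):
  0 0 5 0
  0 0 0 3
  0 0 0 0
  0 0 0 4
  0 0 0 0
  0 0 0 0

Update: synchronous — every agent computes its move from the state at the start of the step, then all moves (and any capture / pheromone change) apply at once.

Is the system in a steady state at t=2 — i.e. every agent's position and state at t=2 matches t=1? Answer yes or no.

no

t=1: a0@(0,2) a1@(2,0) a2@(3,3) a3@(3,3) a4@(3,3) a5@(0,2) a6@(3,3) | pheromone: 0 0 8 0 / 0 0 0 2 / 2 0 0 0 / 0 0 0 11 / 0 0 0 0 / 0 0 0 0
t=2: a0@(0,2) a1@(3,3) a2@(3,3) a3@(3,3) a4@(3,3) a5@(0,2) a6@(3,3) | pheromone: 0 0 11 0 / 0 0 0 1 / 1 0 0 0 / 0 0 0 20 / 0 0 0 0 / 0 0 0 0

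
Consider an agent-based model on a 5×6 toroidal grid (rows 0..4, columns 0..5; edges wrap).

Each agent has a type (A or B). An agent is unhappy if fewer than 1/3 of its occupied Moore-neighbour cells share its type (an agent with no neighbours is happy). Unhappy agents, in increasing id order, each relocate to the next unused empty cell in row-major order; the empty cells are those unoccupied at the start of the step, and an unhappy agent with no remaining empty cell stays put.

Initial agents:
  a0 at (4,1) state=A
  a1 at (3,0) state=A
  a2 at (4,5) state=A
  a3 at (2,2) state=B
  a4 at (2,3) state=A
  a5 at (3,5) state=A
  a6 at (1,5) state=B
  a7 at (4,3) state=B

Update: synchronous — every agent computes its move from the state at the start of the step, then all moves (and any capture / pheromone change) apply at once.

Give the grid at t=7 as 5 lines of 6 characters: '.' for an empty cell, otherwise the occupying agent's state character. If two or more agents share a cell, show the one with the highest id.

t=1: a0@(4,1):A a1@(3,0):A a2@(4,5):A a3@(0,0):B a4@(0,1):A a5@(3,5):A a6@(1,5):B a7@(4,3):B
t=2: a0@(4,1):A a1@(3,0):A a2@(4,5):A a3@(0,2):B a4@(0,1):A a5@(3,5):A a6@(1,5):B a7@(4,3):B
t=3: (unchanged — steady state)

.AB...
.....B
......
A....A
.A.B.A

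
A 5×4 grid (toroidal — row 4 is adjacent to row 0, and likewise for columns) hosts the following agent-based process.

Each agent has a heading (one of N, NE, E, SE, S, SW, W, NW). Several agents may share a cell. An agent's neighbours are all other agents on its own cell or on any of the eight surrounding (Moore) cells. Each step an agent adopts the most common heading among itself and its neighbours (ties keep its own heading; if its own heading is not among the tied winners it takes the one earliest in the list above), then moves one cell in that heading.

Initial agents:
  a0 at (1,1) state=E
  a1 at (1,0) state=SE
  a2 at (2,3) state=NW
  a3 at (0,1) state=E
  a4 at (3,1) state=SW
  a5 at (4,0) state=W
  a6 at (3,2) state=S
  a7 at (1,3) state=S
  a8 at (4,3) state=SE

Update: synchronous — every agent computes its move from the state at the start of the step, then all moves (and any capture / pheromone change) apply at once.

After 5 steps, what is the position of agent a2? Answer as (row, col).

t=1: a0@(1,2):E a1@(1,1):E a2@(3,3):S a3@(0,2):E a4@(4,0):SW a5@(4,3):W a6@(4,2):S a7@(2,3):S a8@(0,0):SE
t=2: a0@(1,3):E a1@(1,2):E a2@(4,3):S a3@(0,3):E a4@(0,3):SW a5@(0,3):S a6@(0,2):S a7@(3,3):S a8@(1,1):SE
t=3: a0@(1,0):E a1@(1,3):E a2@(0,3):S a3@(0,0):E a4@(0,0):E a5@(1,3):S a6@(1,2):S a7@(4,3):S a8@(2,2):SE
t=4: a0@(1,1):E a1@(1,0):E a2@(1,3):S a3@(0,1):E a4@(0,1):E a5@(1,0):E a6@(2,2):S a7@(0,3):S a8@(3,2):S
t=5: a0@(1,2):E a1@(1,1):E a2@(2,3):S a3@(0,2):E a4@(0,2):E a5@(1,1):E a6@(3,2):S a7@(1,3):S a8@(4,2):S

(2, 3)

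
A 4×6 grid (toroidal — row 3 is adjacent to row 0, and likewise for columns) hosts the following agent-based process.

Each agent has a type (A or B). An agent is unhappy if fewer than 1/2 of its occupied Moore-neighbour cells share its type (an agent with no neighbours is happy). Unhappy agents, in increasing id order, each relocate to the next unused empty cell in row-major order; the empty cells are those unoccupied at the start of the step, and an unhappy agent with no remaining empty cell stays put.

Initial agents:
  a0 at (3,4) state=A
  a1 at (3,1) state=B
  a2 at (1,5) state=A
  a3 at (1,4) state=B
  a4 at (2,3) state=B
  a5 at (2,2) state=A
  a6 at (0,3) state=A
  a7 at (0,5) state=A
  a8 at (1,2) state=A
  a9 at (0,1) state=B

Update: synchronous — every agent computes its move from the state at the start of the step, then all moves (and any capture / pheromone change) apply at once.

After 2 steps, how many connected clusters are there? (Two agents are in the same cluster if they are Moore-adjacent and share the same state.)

t=1: a0@(3,4):A a1@(3,1):B a2@(1,5):A a3@(0,0):B a4@(0,2):B a5@(0,4):A a6@(0,3):A a7@(0,5):A a8@(1,2):A a9@(0,1):B
t=2: a0@(3,4):A a1@(3,1):B a2@(1,5):A a3@(0,0):B a4@(0,2):B a5@(0,4):A a6@(0,3):A a7@(0,5):A a8@(1,0):A a9@(0,1):B

2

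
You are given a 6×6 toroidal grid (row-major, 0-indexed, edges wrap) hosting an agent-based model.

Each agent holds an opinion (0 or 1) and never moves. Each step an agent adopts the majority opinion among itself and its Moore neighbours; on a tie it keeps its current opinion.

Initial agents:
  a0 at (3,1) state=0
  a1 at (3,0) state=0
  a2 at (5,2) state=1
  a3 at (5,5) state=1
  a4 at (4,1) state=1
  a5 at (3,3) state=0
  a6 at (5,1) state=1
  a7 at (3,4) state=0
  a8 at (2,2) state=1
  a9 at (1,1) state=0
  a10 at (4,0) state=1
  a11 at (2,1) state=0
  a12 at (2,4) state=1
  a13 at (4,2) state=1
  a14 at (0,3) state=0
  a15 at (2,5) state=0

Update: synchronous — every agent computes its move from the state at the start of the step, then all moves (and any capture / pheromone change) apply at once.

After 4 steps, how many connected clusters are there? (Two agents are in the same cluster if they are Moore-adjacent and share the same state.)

3

t=1: a0@(3,1):1 a1@(3,0):0 a2@(5,2):1 a3@(5,5):1 a4@(4,1):1 a5@(3,3):1 a6@(5,1):1 a7@(3,4):0 a8@(2,2):0 a9@(1,1):0 a10@(4,0):1 a11@(2,1):0 a12@(2,4):0 a13@(4,2):1 a14@(0,3):0 a15@(2,5):0
t=2: a0@(3,1):1 a1@(3,0):0 a2@(5,2):1 a3@(5,5):1 a4@(4,1):1 a5@(3,3):0 a6@(5,1):1 a7@(3,4):0 a8@(2,2):0 a9@(1,1):0 a10@(4,0):1 a11@(2,1):0 a12@(2,4):0 a13@(4,2):1 a14@(0,3):0 a15@(2,5):0
t=3: (unchanged — steady state)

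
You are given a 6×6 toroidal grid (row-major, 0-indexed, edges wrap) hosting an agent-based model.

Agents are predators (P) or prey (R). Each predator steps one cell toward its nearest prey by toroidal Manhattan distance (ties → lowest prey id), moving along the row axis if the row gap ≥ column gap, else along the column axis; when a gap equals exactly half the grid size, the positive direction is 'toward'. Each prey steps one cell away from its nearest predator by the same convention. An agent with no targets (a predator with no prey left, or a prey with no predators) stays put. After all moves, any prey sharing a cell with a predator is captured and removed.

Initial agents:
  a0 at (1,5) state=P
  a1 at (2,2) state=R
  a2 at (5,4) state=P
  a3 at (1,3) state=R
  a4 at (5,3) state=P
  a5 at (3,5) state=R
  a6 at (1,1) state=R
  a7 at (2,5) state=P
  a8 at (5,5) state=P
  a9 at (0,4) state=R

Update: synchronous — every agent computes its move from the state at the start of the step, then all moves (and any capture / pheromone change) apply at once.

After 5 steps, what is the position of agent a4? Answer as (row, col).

(4, 3)

t=1: a0@(1,4):P a1@(2,1):R a2@(0,4):P a3@(1,2):R a4@(0,3):P a6@(1,2):R a7@(3,5):P a8@(4,5):P
t=2: a0@(1,3):P a1@(2,2):R a2@(0,3):P a3@(1,1):R a4@(1,3):P a6@(1,1):R a7@(3,0):P a8@(3,5):P
t=3: a0@(2,3):P a1@(3,2):R a2@(1,3):P a3@(1,0):R a4@(2,3):P a6@(1,0):R a7@(3,1):P a8@(3,0):P
t=4: a0@(3,3):P a2@(2,3):P a3@(0,0):R a4@(3,3):P a6@(0,0):R a7@(3,2):P a8@(3,1):P
t=5: a0@(4,3):P a2@(2,4):P a3@(5,0):R a4@(4,3):P a6@(5,0):R a7@(4,2):P a8@(4,1):P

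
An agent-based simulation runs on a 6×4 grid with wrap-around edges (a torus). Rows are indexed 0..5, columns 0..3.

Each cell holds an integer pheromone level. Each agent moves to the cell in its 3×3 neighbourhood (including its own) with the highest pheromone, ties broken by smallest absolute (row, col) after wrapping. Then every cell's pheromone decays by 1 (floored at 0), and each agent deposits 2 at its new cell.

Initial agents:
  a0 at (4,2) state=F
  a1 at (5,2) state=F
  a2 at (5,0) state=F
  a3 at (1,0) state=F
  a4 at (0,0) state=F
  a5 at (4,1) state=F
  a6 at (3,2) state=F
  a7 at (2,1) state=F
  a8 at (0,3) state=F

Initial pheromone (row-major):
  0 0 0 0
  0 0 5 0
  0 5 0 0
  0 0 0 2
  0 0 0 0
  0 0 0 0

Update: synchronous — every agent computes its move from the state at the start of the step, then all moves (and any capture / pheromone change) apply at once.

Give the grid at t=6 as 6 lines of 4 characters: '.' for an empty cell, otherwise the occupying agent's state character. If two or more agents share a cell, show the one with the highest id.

t=1: a0@(3,3) a1@(0,1) a2@(0,0) a3@(2,1) a4@(0,0) a5@(3,0) a6@(2,1) a7@(1,2) a8@(1,2) | pheromone: 4 2 0 0 / 0 0 8 0 / 0 8 0 0 / 2 0 0 3 / 0 0 0 0 / 0 0 0 0
t=2: a0@(3,3) a1@(1,2) a2@(0,0) a3@(1,2) a4@(0,0) a5@(2,1) a6@(1,2) a7@(1,2) a8@(1,2) | pheromone: 7 1 0 0 / 0 0 17 0 / 0 9 0 0 / 1 0 0 4 / 0 0 0 0 / 0 0 0 0
t=3: a0@(3,3) a1@(1,2) a2@(0,0) a3@(1,2) a4@(0,0) a5@(1,2) a6@(1,2) a7@(1,2) a8@(1,2) | pheromone: 10 0 0 0 / 0 0 28 0 / 0 8 0 0 / 0 0 0 5 / 0 0 0 0 / 0 0 0 0
t=4: a0@(3,3) a1@(1,2) a2@(0,0) a3@(1,2) a4@(0,0) a5@(1,2) a6@(1,2) a7@(1,2) a8@(1,2) | pheromone: 13 0 0 0 / 0 0 39 0 / 0 7 0 0 / 0 0 0 6 / 0 0 0 0 / 0 0 0 0
t=5: a0@(3,3) a1@(1,2) a2@(0,0) a3@(1,2) a4@(0,0) a5@(1,2) a6@(1,2) a7@(1,2) a8@(1,2) | pheromone: 16 0 0 0 / 0 0 50 0 / 0 6 0 0 / 0 0 0 7 / 0 0 0 0 / 0 0 0 0
t=6: a0@(3,3) a1@(1,2) a2@(0,0) a3@(1,2) a4@(0,0) a5@(1,2) a6@(1,2) a7@(1,2) a8@(1,2) | pheromone: 19 0 0 0 / 0 0 61 0 / 0 5 0 0 / 0 0 0 8 / 0 0 0 0 / 0 0 0 0

F...
..F.
....
...F
....
....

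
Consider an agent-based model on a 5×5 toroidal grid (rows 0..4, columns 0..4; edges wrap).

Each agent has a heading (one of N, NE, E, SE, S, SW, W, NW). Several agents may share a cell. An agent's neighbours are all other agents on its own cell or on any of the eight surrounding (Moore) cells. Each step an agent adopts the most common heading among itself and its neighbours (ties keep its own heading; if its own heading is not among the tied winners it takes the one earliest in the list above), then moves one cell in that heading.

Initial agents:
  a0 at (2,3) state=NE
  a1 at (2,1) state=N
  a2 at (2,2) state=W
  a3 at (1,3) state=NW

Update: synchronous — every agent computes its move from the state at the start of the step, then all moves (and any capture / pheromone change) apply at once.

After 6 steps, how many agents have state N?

t=1: a0@(1,4):NE a1@(1,1):N a2@(2,1):W a3@(0,2):NW
t=2: a0@(0,0):NE a1@(0,1):N a2@(2,0):W a3@(4,1):NW
t=3: a0@(4,1):NE a1@(4,1):N a2@(2,4):W a3@(3,0):NW
t=4: a0@(3,2):NE a1@(3,1):N a2@(2,3):W a3@(2,4):NW
t=5: a0@(2,3):NE a1@(2,1):N a2@(2,2):W a3@(1,3):NW
t=6: a0@(1,4):NE a1@(1,1):N a2@(2,1):W a3@(0,2):NW

1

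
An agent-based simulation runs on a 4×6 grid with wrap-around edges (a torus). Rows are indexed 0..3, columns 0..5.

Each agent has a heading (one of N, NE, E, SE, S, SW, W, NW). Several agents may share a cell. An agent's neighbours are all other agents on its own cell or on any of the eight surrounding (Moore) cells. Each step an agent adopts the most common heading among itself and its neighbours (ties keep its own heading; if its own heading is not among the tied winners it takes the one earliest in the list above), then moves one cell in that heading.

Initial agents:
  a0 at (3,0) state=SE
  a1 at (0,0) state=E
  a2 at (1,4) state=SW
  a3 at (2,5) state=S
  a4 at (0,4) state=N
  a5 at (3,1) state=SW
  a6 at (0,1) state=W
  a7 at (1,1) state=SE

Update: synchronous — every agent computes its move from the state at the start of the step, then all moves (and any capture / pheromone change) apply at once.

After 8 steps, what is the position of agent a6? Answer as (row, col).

t=1: a0@(0,1):SE a1@(1,1):SE a2@(2,3):SW a3@(3,5):S a4@(3,4):N a5@(0,0):SW a6@(1,2):SE a7@(2,2):SE
t=2: a0@(1,2):SE a1@(2,2):SE a2@(3,4):SE a3@(0,5):S a4@(2,4):N a5@(1,1):SE a6@(2,3):SE a7@(3,3):SE
t=3: a0@(2,3):SE a1@(3,3):SE a2@(0,5):SE a3@(1,5):S a4@(3,5):SE a5@(2,2):SE a6@(3,4):SE a7@(0,4):SE
t=4: a0@(3,4):SE a1@(0,4):SE a2@(1,0):SE a3@(2,0):SE a4@(0,0):SE a5@(3,3):SE a6@(0,5):SE a7@(1,5):SE
t=5: a0@(0,5):SE a1@(1,5):SE a2@(2,1):SE a3@(3,1):SE a4@(1,1):SE a5@(0,4):SE a6@(1,0):SE a7@(2,0):SE
t=6: a0@(1,0):SE a1@(2,0):SE a2@(3,2):SE a3@(0,2):SE a4@(2,2):SE a5@(1,5):SE a6@(2,1):SE a7@(3,1):SE
t=7: a0@(2,1):SE a1@(3,1):SE a2@(0,3):SE a3@(1,3):SE a4@(3,3):SE a5@(2,0):SE a6@(3,2):SE a7@(0,2):SE
t=8: a0@(3,2):SE a1@(0,2):SE a2@(1,4):SE a3@(2,4):SE a4@(0,4):SE a5@(3,1):SE a6@(0,3):SE a7@(1,3):SE

(0, 3)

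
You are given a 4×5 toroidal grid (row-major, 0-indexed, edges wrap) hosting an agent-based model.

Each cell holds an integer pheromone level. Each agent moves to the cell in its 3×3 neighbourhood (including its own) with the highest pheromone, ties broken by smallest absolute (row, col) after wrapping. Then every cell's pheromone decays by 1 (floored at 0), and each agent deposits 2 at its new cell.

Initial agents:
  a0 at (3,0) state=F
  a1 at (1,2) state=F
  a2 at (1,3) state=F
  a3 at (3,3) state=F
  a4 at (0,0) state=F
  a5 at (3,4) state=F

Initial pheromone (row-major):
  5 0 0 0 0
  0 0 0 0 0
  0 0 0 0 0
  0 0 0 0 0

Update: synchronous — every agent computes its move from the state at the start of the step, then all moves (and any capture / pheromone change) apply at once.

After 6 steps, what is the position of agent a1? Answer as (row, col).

(0, 0)

t=1: a0@(0,0) a1@(0,1) a2@(0,2) a3@(0,2) a4@(0,0) a5@(0,0) | pheromone: 10 2 4 0 0 / 0 0 0 0 0 / 0 0 0 0 0 / 0 0 0 0 0
t=2: a0@(0,0) a1@(0,0) a2@(0,2) a3@(0,2) a4@(0,0) a5@(0,0) | pheromone: 17 1 7 0 0 / 0 0 0 0 0 / 0 0 0 0 0 / 0 0 0 0 0
t=3: a0@(0,0) a1@(0,0) a2@(0,2) a3@(0,2) a4@(0,0) a5@(0,0) | pheromone: 24 0 10 0 0 / 0 0 0 0 0 / 0 0 0 0 0 / 0 0 0 0 0
t=4: a0@(0,0) a1@(0,0) a2@(0,2) a3@(0,2) a4@(0,0) a5@(0,0) | pheromone: 31 0 13 0 0 / 0 0 0 0 0 / 0 0 0 0 0 / 0 0 0 0 0
t=5: a0@(0,0) a1@(0,0) a2@(0,2) a3@(0,2) a4@(0,0) a5@(0,0) | pheromone: 38 0 16 0 0 / 0 0 0 0 0 / 0 0 0 0 0 / 0 0 0 0 0
t=6: a0@(0,0) a1@(0,0) a2@(0,2) a3@(0,2) a4@(0,0) a5@(0,0) | pheromone: 45 0 19 0 0 / 0 0 0 0 0 / 0 0 0 0 0 / 0 0 0 0 0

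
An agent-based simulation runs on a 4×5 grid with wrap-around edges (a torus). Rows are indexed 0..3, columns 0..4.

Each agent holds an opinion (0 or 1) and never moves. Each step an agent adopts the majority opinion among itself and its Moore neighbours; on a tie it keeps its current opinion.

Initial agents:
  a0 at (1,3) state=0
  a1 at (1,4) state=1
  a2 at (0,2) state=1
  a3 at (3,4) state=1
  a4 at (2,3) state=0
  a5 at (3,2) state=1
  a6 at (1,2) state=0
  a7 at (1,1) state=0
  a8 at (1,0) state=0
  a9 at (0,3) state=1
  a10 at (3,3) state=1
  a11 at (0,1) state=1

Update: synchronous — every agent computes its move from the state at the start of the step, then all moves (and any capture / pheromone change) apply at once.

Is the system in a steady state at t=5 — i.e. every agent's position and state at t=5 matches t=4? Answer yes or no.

t=1: a0@(1,3):0 a1@(1,4):0 a2@(0,2):1 a3@(3,4):1 a4@(2,3):1 a5@(3,2):1 a6@(1,2):0 a7@(1,1):0 a8@(1,0):0 a9@(0,3):1 a10@(3,3):1 a11@(0,1):1
t=2: a0@(1,3):0 a1@(1,4):0 a2@(0,2):1 a3@(3,4):1 a4@(2,3):1 a5@(3,2):1 a6@(1,2):1 a7@(1,1):0 a8@(1,0):0 a9@(0,3):1 a10@(3,3):1 a11@(0,1):1
t=3: a0@(1,3):1 a1@(1,4):0 a2@(0,2):1 a3@(3,4):1 a4@(2,3):1 a5@(3,2):1 a6@(1,2):1 a7@(1,1):1 a8@(1,0):0 a9@(0,3):1 a10@(3,3):1 a11@(0,1):1
t=4: a0@(1,3):1 a1@(1,4):1 a2@(0,2):1 a3@(3,4):1 a4@(2,3):1 a5@(3,2):1 a6@(1,2):1 a7@(1,1):1 a8@(1,0):0 a9@(0,3):1 a10@(3,3):1 a11@(0,1):1
t=5: a0@(1,3):1 a1@(1,4):1 a2@(0,2):1 a3@(3,4):1 a4@(2,3):1 a5@(3,2):1 a6@(1,2):1 a7@(1,1):1 a8@(1,0):1 a9@(0,3):1 a10@(3,3):1 a11@(0,1):1

no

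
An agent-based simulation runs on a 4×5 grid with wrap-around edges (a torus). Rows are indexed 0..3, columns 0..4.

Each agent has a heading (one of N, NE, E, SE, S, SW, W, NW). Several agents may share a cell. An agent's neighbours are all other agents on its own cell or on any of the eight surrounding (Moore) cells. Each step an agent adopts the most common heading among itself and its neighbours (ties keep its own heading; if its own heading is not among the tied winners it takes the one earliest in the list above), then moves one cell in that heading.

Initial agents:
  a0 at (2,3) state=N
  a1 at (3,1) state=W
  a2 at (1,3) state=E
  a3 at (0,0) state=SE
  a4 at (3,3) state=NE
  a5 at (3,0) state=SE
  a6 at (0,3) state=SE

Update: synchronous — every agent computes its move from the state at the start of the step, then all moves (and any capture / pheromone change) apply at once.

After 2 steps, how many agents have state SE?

t=1: a0@(1,3):N a1@(0,2):SE a2@(1,4):E a3@(1,1):SE a4@(2,4):NE a5@(0,1):SE a6@(1,4):SE
t=2: a0@(2,4):SE a1@(1,3):SE a2@(1,0):E a3@(2,2):SE a4@(1,0):NE a5@(1,2):SE a6@(2,0):SE

5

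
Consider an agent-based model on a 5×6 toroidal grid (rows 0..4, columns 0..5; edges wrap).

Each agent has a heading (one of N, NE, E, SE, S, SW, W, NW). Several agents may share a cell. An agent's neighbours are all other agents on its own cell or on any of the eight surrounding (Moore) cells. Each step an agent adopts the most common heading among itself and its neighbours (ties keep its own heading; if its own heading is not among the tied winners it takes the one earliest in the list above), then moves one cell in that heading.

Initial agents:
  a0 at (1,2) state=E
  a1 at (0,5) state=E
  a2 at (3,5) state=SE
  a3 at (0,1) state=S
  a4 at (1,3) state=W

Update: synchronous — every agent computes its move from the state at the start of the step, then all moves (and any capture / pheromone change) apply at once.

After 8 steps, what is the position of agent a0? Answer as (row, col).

(1, 4)

t=1: a0@(1,3):E a1@(0,0):E a2@(4,0):SE a3@(1,1):S a4@(1,2):W
t=2: a0@(1,4):E a1@(0,1):E a2@(0,1):SE a3@(2,1):S a4@(1,1):W
t=3: a0@(1,5):E a1@(0,2):E a2@(1,2):SE a3@(3,1):S a4@(1,0):W
t=4: a0@(1,0):E a1@(0,3):E a2@(2,3):SE a3@(4,1):S a4@(1,5):W
t=5: a0@(1,1):E a1@(0,4):E a2@(3,4):SE a3@(0,1):S a4@(1,4):W
t=6: a0@(1,2):E a1@(0,5):E a2@(4,5):SE a3@(1,1):S a4@(1,3):W
t=7: a0@(1,3):E a1@(0,0):E a2@(0,0):SE a3@(2,1):S a4@(1,2):W
t=8: a0@(1,4):E a1@(0,1):E a2@(1,1):SE a3@(3,1):S a4@(1,1):W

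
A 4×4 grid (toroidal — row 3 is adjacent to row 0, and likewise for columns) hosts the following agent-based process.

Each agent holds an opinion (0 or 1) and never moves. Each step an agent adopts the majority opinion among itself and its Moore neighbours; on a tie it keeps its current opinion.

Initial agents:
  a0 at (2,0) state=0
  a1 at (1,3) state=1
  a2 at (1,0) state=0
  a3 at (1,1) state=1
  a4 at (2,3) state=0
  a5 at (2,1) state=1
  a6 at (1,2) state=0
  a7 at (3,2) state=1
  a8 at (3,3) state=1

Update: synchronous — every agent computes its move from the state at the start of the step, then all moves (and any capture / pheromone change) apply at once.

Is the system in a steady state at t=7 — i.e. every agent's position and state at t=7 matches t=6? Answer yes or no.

t=1: a0@(2,0):1 a1@(1,3):0 a2@(1,0):0 a3@(1,1):0 a4@(2,3):0 a5@(2,1):1 a6@(1,2):1 a7@(3,2):1 a8@(3,3):1
t=2: a0@(2,0):0 a1@(1,3):0 a2@(1,0):0 a3@(1,1):1 a4@(2,3):1 a5@(2,1):1 a6@(1,2):0 a7@(3,2):1 a8@(3,3):1
t=3: a0@(2,0):1 a1@(1,3):0 a2@(1,0):0 a3@(1,1):0 a4@(2,3):0 a5@(2,1):1 a6@(1,2):1 a7@(3,2):1 a8@(3,3):1
t=4: a0@(2,0):0 a1@(1,3):0 a2@(1,0):0 a3@(1,1):1 a4@(2,3):1 a5@(2,1):1 a6@(1,2):0 a7@(3,2):1 a8@(3,3):1
t=5: a0@(2,0):1 a1@(1,3):0 a2@(1,0):0 a3@(1,1):0 a4@(2,3):0 a5@(2,1):1 a6@(1,2):1 a7@(3,2):1 a8@(3,3):1
t=6: a0@(2,0):0 a1@(1,3):0 a2@(1,0):0 a3@(1,1):1 a4@(2,3):1 a5@(2,1):1 a6@(1,2):0 a7@(3,2):1 a8@(3,3):1
t=7: a0@(2,0):1 a1@(1,3):0 a2@(1,0):0 a3@(1,1):0 a4@(2,3):0 a5@(2,1):1 a6@(1,2):1 a7@(3,2):1 a8@(3,3):1

no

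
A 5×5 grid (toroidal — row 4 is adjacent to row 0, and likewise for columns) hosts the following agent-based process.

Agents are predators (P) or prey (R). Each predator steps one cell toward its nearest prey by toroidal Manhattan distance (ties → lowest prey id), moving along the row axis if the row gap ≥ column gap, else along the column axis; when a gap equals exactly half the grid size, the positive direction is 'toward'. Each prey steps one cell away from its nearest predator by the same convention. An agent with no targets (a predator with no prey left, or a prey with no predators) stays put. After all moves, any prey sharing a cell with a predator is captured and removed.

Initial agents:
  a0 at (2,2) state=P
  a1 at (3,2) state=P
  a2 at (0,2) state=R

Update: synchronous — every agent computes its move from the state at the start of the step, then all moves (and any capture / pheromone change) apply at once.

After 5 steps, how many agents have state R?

0

t=1: a0@(1,2):P a1@(4,2):P
t=2: (unchanged — steady state)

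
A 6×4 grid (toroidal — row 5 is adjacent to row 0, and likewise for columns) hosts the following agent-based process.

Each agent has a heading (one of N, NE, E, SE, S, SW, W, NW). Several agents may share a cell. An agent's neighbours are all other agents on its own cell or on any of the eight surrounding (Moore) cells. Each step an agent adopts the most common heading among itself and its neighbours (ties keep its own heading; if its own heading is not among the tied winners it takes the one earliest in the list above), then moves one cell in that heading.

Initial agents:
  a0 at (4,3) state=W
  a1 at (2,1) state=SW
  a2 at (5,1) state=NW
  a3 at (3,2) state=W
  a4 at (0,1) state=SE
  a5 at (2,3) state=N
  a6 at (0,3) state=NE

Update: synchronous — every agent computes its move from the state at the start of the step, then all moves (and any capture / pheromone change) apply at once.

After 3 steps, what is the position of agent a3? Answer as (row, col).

t=1: a0@(4,2):W a1@(3,0):SW a2@(4,0):NW a3@(3,1):W a4@(1,2):SE a5@(1,3):N a6@(5,0):NE
t=2: a0@(4,1):W a1@(4,3):SW a2@(3,3):NW a3@(3,0):W a4@(2,3):SE a5@(0,3):N a6@(4,1):NE
t=3: a0@(4,0):W a1@(5,2):SW a2@(2,2):NW a3@(3,3):W a4@(3,0):SE a5@(5,3):N a6@(4,0):W

(3, 3)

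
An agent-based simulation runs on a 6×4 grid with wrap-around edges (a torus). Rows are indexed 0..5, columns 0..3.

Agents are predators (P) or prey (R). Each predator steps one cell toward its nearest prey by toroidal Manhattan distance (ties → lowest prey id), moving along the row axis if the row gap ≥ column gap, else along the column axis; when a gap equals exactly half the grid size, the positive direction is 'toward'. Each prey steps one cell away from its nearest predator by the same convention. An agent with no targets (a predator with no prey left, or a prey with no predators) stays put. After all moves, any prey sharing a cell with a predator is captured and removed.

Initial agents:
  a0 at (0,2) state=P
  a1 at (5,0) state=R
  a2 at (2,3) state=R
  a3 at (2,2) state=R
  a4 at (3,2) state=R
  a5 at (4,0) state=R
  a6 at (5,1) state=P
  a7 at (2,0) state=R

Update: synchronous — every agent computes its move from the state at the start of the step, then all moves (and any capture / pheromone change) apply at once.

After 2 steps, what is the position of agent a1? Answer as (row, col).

t=1: a0@(1,2):P a1@(5,3):R a2@(3,3):R a3@(3,2):R a4@(2,2):R a5@(3,0):R a6@(5,0):P a7@(3,0):R
t=2: a0@(2,2):P a1@(5,2):R a2@(4,3):R a3@(4,2):R a4@(3,2):R a5@(2,0):R a6@(5,3):P a7@(2,0):R

(5, 2)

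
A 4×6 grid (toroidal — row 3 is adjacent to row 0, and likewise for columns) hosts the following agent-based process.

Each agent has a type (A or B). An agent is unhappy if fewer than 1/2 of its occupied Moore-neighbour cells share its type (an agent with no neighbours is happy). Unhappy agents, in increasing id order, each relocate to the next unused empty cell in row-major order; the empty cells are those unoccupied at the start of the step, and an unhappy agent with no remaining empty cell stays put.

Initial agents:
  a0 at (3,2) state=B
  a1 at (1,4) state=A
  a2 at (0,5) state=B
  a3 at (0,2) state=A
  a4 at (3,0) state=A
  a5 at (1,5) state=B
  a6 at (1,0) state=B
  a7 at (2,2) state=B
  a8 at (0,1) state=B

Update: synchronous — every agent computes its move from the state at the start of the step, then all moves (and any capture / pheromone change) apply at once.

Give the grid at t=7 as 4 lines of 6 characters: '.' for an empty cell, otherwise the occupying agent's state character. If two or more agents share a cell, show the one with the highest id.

ABAA.B
B....B
..B...
..B...

t=1: a0@(3,2):B a1@(0,0):A a2@(0,5):B a3@(0,3):A a4@(0,4):A a5@(1,5):B a6@(1,0):B a7@(2,2):B a8@(0,1):B
t=2: a0@(3,2):B a1@(0,2):A a2@(0,5):B a3@(0,3):A a4@(1,1):A a5@(1,5):B a6@(1,0):B a7@(2,2):B a8@(0,1):B
t=3: a0@(3,2):B a1@(0,2):A a2@(0,5):B a3@(0,3):A a4@(0,0):A a5@(1,5):B a6@(1,0):B a7@(2,2):B a8@(0,1):B
t=4: a0@(3,2):B a1@(0,4):A a2@(0,5):B a3@(0,3):A a4@(1,1):A a5@(1,5):B a6@(1,0):B a7@(2,2):B a8@(0,1):B
t=5: a0@(3,2):B a1@(0,0):A a2@(0,5):B a3@(0,3):A a4@(0,2):A a5@(1,5):B a6@(1,0):B a7@(2,2):B a8@(0,1):B
t=6: a0@(3,2):B a1@(0,4):A a2@(0,5):B a3@(0,3):A a4@(1,1):A a5@(1,5):B a6@(1,0):B a7@(2,2):B a8@(0,1):B
t=7: a0@(3,2):B a1@(0,0):A a2@(0,5):B a3@(0,3):A a4@(0,2):A a5@(1,5):B a6@(1,0):B a7@(2,2):B a8@(0,1):B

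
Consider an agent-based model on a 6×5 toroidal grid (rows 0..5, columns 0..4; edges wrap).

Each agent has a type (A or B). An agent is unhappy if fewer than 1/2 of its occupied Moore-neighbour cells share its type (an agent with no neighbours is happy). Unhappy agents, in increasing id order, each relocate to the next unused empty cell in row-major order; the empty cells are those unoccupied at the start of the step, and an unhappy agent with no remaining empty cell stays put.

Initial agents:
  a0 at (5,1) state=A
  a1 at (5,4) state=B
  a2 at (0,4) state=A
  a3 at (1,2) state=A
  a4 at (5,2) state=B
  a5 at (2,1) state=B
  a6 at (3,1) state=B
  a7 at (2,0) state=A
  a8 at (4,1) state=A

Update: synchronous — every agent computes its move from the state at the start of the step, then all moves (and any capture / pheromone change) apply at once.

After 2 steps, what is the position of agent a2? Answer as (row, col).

t=1: a0@(5,1):A a1@(0,0):B a2@(0,1):A a3@(0,2):A a4@(0,3):B a5@(1,0):B a6@(1,1):B a7@(1,3):A a8@(1,4):A
t=2: a0@(5,1):A a1@(0,4):B a2@(1,2):A a3@(0,2):A a4@(2,0):B a5@(1,0):B a6@(1,1):B a7@(1,3):A a8@(2,1):A

(1, 2)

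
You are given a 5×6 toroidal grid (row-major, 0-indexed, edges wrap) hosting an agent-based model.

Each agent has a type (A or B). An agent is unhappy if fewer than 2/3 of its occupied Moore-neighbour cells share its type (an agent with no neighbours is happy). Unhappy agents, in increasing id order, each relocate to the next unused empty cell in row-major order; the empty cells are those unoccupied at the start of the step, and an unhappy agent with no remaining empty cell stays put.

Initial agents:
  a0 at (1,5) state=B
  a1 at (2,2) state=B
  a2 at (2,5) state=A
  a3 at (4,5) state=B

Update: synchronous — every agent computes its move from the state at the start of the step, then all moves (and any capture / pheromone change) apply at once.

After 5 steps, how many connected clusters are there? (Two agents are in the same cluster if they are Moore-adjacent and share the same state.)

3

t=1: a0@(0,0):B a1@(2,2):B a2@(0,1):A a3@(4,5):B
t=2: a0@(0,2):B a1@(2,2):B a2@(0,3):A a3@(4,5):B
t=3: a0@(0,0):B a1@(2,2):B a2@(0,1):A a3@(4,5):B
t=4: a0@(0,2):B a1@(2,2):B a2@(0,3):A a3@(4,5):B
t=5: a0@(0,0):B a1@(2,2):B a2@(0,1):A a3@(4,5):B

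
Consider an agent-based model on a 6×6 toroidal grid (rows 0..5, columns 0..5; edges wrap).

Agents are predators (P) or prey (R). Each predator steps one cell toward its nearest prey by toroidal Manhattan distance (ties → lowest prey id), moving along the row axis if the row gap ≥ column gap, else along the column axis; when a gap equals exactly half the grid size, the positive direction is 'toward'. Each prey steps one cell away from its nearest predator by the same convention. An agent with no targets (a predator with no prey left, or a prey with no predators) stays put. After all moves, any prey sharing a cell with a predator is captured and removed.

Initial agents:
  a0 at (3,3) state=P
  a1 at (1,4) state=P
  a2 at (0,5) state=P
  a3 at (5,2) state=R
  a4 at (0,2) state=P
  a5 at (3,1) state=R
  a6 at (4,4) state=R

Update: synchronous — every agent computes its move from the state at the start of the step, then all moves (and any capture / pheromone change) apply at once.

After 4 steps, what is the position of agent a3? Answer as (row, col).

(1, 2)

t=1: a0@(3,2):P a1@(2,4):P a2@(5,5):P a3@(4,2):R a4@(5,2):P a5@(3,0):R a6@(5,4):R
t=2: a0@(4,2):P a1@(2,5):P a2@(5,4):P a3@(5,2):R a4@(4,2):P a5@(3,5):R a6@(5,3):R
t=3: a0@(5,2):P a1@(3,5):P a2@(5,3):P a3@(0,2):R a4@(5,2):P a5@(4,5):R
t=4: a0@(0,2):P a1@(4,5):P a2@(0,3):P a3@(1,2):R a4@(0,2):P a5@(5,5):R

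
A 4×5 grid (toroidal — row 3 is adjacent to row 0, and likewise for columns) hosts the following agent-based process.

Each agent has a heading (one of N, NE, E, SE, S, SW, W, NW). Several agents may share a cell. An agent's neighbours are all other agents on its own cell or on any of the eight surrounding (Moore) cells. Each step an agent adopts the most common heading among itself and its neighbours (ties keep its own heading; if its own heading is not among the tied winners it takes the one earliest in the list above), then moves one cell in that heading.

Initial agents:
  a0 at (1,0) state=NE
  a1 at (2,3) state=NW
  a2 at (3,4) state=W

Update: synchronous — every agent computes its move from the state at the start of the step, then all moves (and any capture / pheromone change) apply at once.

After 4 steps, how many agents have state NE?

t=1: a0@(0,1):NE a1@(1,2):NW a2@(3,3):W
t=2: a0@(3,2):NE a1@(0,1):NW a2@(3,2):W
t=3: a0@(2,3):NE a1@(3,0):NW a2@(3,1):W
t=4: a0@(1,4):NE a1@(2,4):NW a2@(3,0):W

1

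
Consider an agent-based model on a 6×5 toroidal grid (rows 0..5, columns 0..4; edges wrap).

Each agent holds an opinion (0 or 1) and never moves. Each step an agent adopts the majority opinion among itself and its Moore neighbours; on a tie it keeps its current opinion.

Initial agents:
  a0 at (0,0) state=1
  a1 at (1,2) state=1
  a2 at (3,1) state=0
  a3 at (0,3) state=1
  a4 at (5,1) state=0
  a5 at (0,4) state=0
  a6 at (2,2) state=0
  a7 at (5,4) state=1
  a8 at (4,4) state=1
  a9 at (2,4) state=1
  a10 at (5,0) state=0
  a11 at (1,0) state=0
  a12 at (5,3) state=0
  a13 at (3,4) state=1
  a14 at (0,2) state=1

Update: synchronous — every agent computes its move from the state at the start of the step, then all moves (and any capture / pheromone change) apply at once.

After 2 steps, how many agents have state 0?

t=1: a0@(0,0):0 a1@(1,2):1 a2@(3,1):0 a3@(0,3):1 a4@(5,1):0 a5@(0,4):0 a6@(2,2):0 a7@(5,4):1 a8@(4,4):1 a9@(2,4):1 a10@(5,0):0 a11@(1,0):0 a12@(5,3):1 a13@(3,4):1 a14@(0,2):1
t=2: (unchanged — steady state)

7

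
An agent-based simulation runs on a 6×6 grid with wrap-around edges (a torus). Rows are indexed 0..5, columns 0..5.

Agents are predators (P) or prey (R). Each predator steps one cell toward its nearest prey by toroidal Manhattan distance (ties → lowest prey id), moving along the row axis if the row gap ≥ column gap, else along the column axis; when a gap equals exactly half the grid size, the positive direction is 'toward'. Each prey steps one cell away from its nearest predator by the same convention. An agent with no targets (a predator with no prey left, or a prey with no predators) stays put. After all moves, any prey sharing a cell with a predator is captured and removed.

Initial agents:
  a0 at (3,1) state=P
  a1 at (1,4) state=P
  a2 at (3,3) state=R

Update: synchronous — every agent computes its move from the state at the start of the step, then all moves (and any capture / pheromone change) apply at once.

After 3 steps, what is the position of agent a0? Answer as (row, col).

t=1: a0@(3,2):P a1@(2,4):P a2@(3,4):R
t=2: a0@(3,3):P a1@(3,4):P a2@(4,4):R
t=3: a0@(4,3):P a1@(4,4):P a2@(5,4):R

(4, 3)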